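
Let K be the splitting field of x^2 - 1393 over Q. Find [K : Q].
[K : Q] = 2

f(x) = x^2 - 1393 factors as (x - √1393)(x + √1393). The splitting field is K = Q(√1393). Since 1393 is squarefree and > 1, it is not a perfect square, so x^2 - 1393 is irreducible over Q and [Q(√1393) : Q] = 2. Hence [K : Q] = 2.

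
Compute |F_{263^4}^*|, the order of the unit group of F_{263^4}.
|F_{263^4}^*| = 4784350560

F_{263^4} has 263^4 = 4784350561 elements; its multiplicative group consists of all nonzero elements, so |F_{263^4}^*| = 4784350561 - 1 = 4784350560. (It is cyclic since any finite subgroup of the multiplicative group of a field is cyclic.)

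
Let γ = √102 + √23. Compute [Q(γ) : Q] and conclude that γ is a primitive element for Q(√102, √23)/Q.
[Q(γ) : Q] = 4 (equivalently, Q(γ) = Q(√102, √23))

Obviously Q(γ) ⊆ Q(√102, √23), and [Q(√102, √23):Q] = 4 (since 102, 23 are distinct squarefree integers > 1 with 2346 not a perfect square). To show equality we compute the minimal polynomial of γ. From γ = √102 + √23: γ^2 = 102 + 2√(2346) + 23 = 125 + 2√(2346), so γ^2 - 125 = 2√(2346); squaring, (γ^2 - 125)^2 = 4·2346, i.e. γ^4 - 250γ^2 + 15625 - 9384 = 0, i.e. γ^4 - 250γ^2 + 6241 = 0. So γ is a root of x^4 - 250x^2 + 6241. This polynomial is irreducible over Q: it has no rational root (each ±√102 ± √23 is irrational), and any factorization into two quadratics over Q would force √(2346) ∈ Q (pairing opposite roots) or √102, √23 ∈ Q (other pairings), all impossible. Hence [Q(γ):Q] = 4 = [Q(√102, √23):Q], so Q(γ) = Q(√102, √23).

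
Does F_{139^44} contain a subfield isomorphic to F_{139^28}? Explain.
No: F_{139^28} is not a subfield of F_{139^44}

F_{p^m} embeds in F_{p^n} iff m | n. Here 28 ∤ 44 (since 44 = 1·28 + 16 with remainder 16 ≠ 0), so F_{139^28} is not a subfield of F_{139^44}. Equivalently: if it were, the tower law would give 28 = [F_{139^28}:F_139] dividing [F_{139^44}:F_139] = 44, contradiction.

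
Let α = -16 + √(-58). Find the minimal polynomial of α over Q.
m_α(x) = x^2 + 32x + 314

From α + 16 = √(-58), squaring gives (α + 16)^2 = -58, i.e. α^2 + 32α + 256 = -58, so α^2 + 32α + 314 = 0. The discriminant of x^2 + 32x + 314 is (32)^2 - 4·(314) = 1024 - 1256 = -232, and 4·(-58) is not a perfect square in Q since -58 is squarefree and ≠ 1. Hence x^2 + 32x + 314 is irreducible over Q and is the minimal polynomial of α.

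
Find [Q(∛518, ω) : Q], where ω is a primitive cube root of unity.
[Q(∛518, ω) : Q] = 6

[Q(∛518):Q] = 3 (min poly x^3 - 518, irreducible since 518 is not a perfect cube). [Q(ω):Q] = 2 (min poly x^2 + x + 1). Since Q(∛518) ⊂ R and ω ∉ R, we have ω ∉ Q(∛518), so x^2 + x + 1 remains irreducible over Q(∛518) and [Q(∛518, ω) : Q(∛518)] = 2. By the tower law, [Q(∛518, ω) : Q] = 3 · 2 = 6. (In fact Q(∛518, ω) is the splitting field of x^3 - 518 over Q.)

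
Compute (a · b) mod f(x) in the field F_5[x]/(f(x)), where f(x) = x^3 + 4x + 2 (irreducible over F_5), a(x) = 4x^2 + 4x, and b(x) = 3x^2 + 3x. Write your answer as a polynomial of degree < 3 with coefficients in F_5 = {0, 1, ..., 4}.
a · b ≡ 4x^2 + 2 (mod f(x))

Multiply in F_5[x]: a(x)·b(x) = (4x^2 + 4x)·(3x^2 + 3x) = 2x^4 + 4x^3 + 2x^2. This has degree ≥ 3, so divide by f(x) over F_5: 2x^4 + 4x^3 + 2x^2 = (2x + 4)·(x^3 + 4x + 2) + (4x^2 + 2). Hence a·b ≡ 4x^2 + 2 (mod f). (F_5[x]/(f) is a field with 5^3 = 125 elements since f is irreducible of degree 3.)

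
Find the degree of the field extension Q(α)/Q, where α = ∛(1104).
[Q(α):Q] = 3

The minimal polynomial of α is x^3 - 1104, irreducible over Q since 1104 is not a perfect cube (so x^3 - 1104 has no rational root). Hence [Q(α):Q] = deg(m_α) = 3.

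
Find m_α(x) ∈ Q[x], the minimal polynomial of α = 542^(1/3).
m_α(x) = x^3 - 542

α satisfies α^3 = 542, so x^3 - 542 annihilates α. By the rational root test, a rational root p/q (in lowest terms) of x^3 - 542 would satisfy p^3 = 542 q^3, forcing q = 1 and p^3 = 542; but 542 is not a perfect cube, contradiction. A monic cubic over Q with no rational root is irreducible (any nontrivial factorization would include a linear factor). Hence x^3 - 542 is the minimal polynomial of α, and in particular [Q(α):Q] = 3.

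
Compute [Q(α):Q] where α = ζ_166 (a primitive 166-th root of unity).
[Q(α):Q] = 82

The minimal polynomial of ζ_166 over Q is the 166-th cyclotomic polynomial Φ_166(x), which is irreducible over Q and has degree φ(166) = 82. Hence [Q(α):Q] = φ(166) = 82.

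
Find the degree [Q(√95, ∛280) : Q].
[Q(√95, ∛280) : Q] = 6

Let L = Q(√95, ∛280). Since Q(√95) ⊂ L and [Q(√95):Q] = 2, the tower law gives 2 | [L:Q]. Likewise Q(∛280) ⊂ L with [Q(∛280):Q] = 3 (because 280 is not a perfect cube), so 3 | [L:Q]. As gcd(2,3) = 1, [L:Q] is divisible by 6. Conversely L is generated over Q by √95 and ∛280, so [L:Q] ≤ 2·3 = 6. Therefore [Q(√95, ∛280) : Q] = 6.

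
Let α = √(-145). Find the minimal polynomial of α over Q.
m_α(x) = x^2 + 145

α satisfies α^2 + 145 = 0, so x^2 + 145 annihilates α. Since d = -145 is squarefree and ≠ 1, it is not a perfect square in Q, so x^2 + 145 has no rational root and is therefore irreducible over Q (a degree-2 polynomial over a field is irreducible iff it has no root). Hence m_α(x) = x^2 + 145.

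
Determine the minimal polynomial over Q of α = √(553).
m_α(x) = x^2 - 553

α satisfies α^2 - 553 = 0, so x^2 - 553 annihilates α. Since d = 553 is squarefree and ≠ 1, it is not a perfect square in Q, so x^2 - 553 has no rational root and is therefore irreducible over Q (a degree-2 polynomial over a field is irreducible iff it has no root). Hence m_α(x) = x^2 - 553.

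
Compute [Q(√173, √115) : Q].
[Q(√173, √115) : Q] = 4

[Q(√173):Q] = 2 (min poly x^2 - 173, irreducible since 173 is squarefree > 1). For the top step, suppose √115 ∈ Q(√173), say √115 = c + d√173 with c, d ∈ Q. Squaring: 115 = c^2 + 173d^2 + 2cd√173. Since √173 ∉ Q this forces 2cd = 0. If d = 0 then √115 = c ∈ Q, contradicting 115 squarefree > 1. If c = 0 then 115 = 173d^2, so 173·115 = (173d)^2 is a perfect square in Q — but 173·115 = 19895 is not a perfect square (since 173 and 115 are distinct squarefree integers). Contradiction. Hence √115 ∉ Q(√173), so x^2 - 115 stays irreducible over Q(√173) and [Q(√173, √115) : Q(√173)] = 2. By the tower law, [Q(√173, √115) : Q] = 2 · 2 = 4.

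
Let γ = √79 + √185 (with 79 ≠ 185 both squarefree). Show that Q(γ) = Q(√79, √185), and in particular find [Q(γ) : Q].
[Q(γ) : Q] = 4 (equivalently, Q(γ) = Q(√79, √185))

Obviously Q(γ) ⊆ Q(√79, √185), and [Q(√79, √185):Q] = 4 (since 79, 185 are distinct squarefree integers > 1 with 14615 not a perfect square). To show equality we compute the minimal polynomial of γ. From γ = √79 + √185: γ^2 = 79 + 2√(14615) + 185 = 264 + 2√(14615), so γ^2 - 264 = 2√(14615); squaring, (γ^2 - 264)^2 = 4·14615, i.e. γ^4 - 528γ^2 + 69696 - 58460 = 0, i.e. γ^4 - 528γ^2 + 11236 = 0. So γ is a root of x^4 - 528x^2 + 11236. This polynomial is irreducible over Q: it has no rational root (each ±√79 ± √185 is irrational), and any factorization into two quadratics over Q would force √(14615) ∈ Q (pairing opposite roots) or √79, √185 ∈ Q (other pairings), all impossible. Hence [Q(γ):Q] = 4 = [Q(√79, √185):Q], so Q(γ) = Q(√79, √185).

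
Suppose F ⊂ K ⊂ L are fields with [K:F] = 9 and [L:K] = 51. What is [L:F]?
[L:F] = 459

The tower law says that for any tower of field extensions F ⊂ K ⊂ L with finite degrees, [L:F] = [L:K] · [K:F]. Here this gives [L:F] = 51 · 9 = 459.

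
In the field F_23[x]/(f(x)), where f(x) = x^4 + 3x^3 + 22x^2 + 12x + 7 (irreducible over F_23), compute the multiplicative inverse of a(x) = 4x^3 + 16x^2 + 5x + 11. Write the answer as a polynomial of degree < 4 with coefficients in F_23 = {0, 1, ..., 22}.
a(x)^(-1) ≡ 17x^3 + 15x^2 + 16x + 11 (mod f(x))

Since f is irreducible over F_23, F_23[x]/(f) is a field and a(x) ≠ 0 has an inverse. Apply the extended Euclidean algorithm to f(x) and a(x) in F_23[x]: f(x) = (6x + 17)·a(x) + (19x^2 + 22x + 4);  a(x) = (22x + 2)·(19x^2 + 22x + 4) + (11x + 3);  (19x^2 + 22x + 4) = (8x + 4)·(11x + 3) + (15). The last nonzero remainder is the constant 15 = gcd(f, a) in F_23. Back-substituting through the division chain expresses 15 = s(x)·a(x) + t(x)·f(x) with s(x) ≡ 2x^3 + 18x^2 + 10x + 4 (mod f), so (2x^3 + 18x^2 + 10x + 4)·a(x) ≡ 15 (mod f). Multiplying by 15^(-1) ≡ 20 in F_23 gives a(x)^(-1) ≡ 20·(2x^3 + 18x^2 + 10x + 4) ≡ 17x^3 + 15x^2 + 16x + 11 (mod f). Check: (4x^3 + 16x^2 + 5x + 11)·(17x^3 + 15x^2 + 16x + 11) = 22x^6 + 10x^5 + 21x^4 + 10x^3 + 7x^2 + x + 6 ≡ 1 (mod x^4 + 3x^3 + 22x^2 + 12x + 7).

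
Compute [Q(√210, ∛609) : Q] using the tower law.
[Q(√210, ∛609) : Q] = 6

Let L = Q(√210, ∛609). Since Q(√210) ⊂ L and [Q(√210):Q] = 2, the tower law gives 2 | [L:Q]. Likewise Q(∛609) ⊂ L with [Q(∛609):Q] = 3 (because 609 is not a perfect cube), so 3 | [L:Q]. As gcd(2,3) = 1, [L:Q] is divisible by 6. Conversely L is generated over Q by √210 and ∛609, so [L:Q] ≤ 2·3 = 6. Therefore [Q(√210, ∛609) : Q] = 6.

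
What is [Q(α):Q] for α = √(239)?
[Q(α):Q] = 2

[Q(α):Q] equals the degree of the minimal polynomial of α. Here α^2 = 239 and x^2 - 239 is irreducible (d = 239 is squarefree, ≠ 1, hence not a square), so deg(m_α) = 2. Thus [Q(α):Q] = 2.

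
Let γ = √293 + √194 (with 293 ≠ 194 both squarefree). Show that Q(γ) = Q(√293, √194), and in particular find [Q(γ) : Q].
[Q(γ) : Q] = 4 (equivalently, Q(γ) = Q(√293, √194))

Obviously Q(γ) ⊆ Q(√293, √194), and [Q(√293, √194):Q] = 4 (since 293, 194 are distinct squarefree integers > 1 with 56842 not a perfect square). To show equality we compute the minimal polynomial of γ. From γ = √293 + √194: γ^2 = 293 + 2√(56842) + 194 = 487 + 2√(56842), so γ^2 - 487 = 2√(56842); squaring, (γ^2 - 487)^2 = 4·56842, i.e. γ^4 - 974γ^2 + 237169 - 227368 = 0, i.e. γ^4 - 974γ^2 + 9801 = 0. So γ is a root of x^4 - 974x^2 + 9801. This polynomial is irreducible over Q: it has no rational root (each ±√293 ± √194 is irrational), and any factorization into two quadratics over Q would force √(56842) ∈ Q (pairing opposite roots) or √293, √194 ∈ Q (other pairings), all impossible. Hence [Q(γ):Q] = 4 = [Q(√293, √194):Q], so Q(γ) = Q(√293, √194).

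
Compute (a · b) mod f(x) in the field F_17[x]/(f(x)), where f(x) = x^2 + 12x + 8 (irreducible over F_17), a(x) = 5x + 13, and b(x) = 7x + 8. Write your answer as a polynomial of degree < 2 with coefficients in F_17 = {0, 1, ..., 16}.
a · b ≡ 11 (mod f(x))

Multiply in F_17[x]: a(x)·b(x) = (5x + 13)·(7x + 8) = x^2 + 12x + 2. This has degree ≥ 2, so divide by f(x) over F_17: x^2 + 12x + 2 = (1)·(x^2 + 12x + 8) + (11). Hence a·b ≡ 11 (mod f). (F_17[x]/(f) is a field with 17^2 = 289 elements since f is irreducible of degree 2.)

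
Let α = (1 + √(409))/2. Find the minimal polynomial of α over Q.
m_α(x) = x^2 - x - 102

From 2α - 1 = √(409), squaring gives (2α - 1)^2 = 409, i.e. 4α^2 - 4α + 1 = 409, so α^2 - α + (1 - 409)/4 = 0. Since 409 ≡ 1 (mod 4), (1 - 409)/4 = -102 ∈ Z. The polynomial x^2 - x - 102 has discriminant 1 - 4·(-102) = 409, which is not a perfect square in Q (d = 409 is squarefree and ≠ 1), so x^2 - x - 102 is irreducible over Q. It is the minimal polynomial of α.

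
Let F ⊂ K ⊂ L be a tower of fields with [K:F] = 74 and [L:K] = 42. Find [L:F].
[L:F] = 3108

The tower law says that for any tower of field extensions F ⊂ K ⊂ L with finite degrees, [L:F] = [L:K] · [K:F]. Here this gives [L:F] = 42 · 74 = 3108.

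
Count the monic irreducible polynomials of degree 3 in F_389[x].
There are 19621160 monic irreducible polynomials of degree 3 over F_389

Each element of F_{389^3} that lies in no proper subfield is a root of exactly one monic irreducible of degree 3 over F_389, and each such polynomial has 3 distinct roots in F_{389^3}. By Möbius inversion the count is N_389(3) = (1/3) Σ_{d|3} μ(3/d) · 389^d = (1/3)(μ(3)·389^1 + μ(1)·389^3) = 58863480/3 = 19621160.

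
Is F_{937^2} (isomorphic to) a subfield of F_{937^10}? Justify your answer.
Yes: F_{937^2} is a subfield of F_{937^10}

F_{p^m} embeds in F_{p^n} iff m | n (since F_{p^n} is the splitting field of x^(p^n) - x, and F_{p^m} ⊂ F_{p^n} forces p^n to be a power of p^m, i.e. m | n; conversely if m | n then every root of x^(p^m) - x is a root of x^(p^n) - x). Here 2 | 10 (since 10 = 5·2), so F_{937^2} is a subfield of F_{937^10}, and [F_{937^10} : F_{937^2}] = 10/2 = 5.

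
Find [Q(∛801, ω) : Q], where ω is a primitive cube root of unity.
[Q(∛801, ω) : Q] = 6

[Q(∛801):Q] = 3 (min poly x^3 - 801, irreducible since 801 is not a perfect cube). [Q(ω):Q] = 2 (min poly x^2 + x + 1). Since Q(∛801) ⊂ R and ω ∉ R, we have ω ∉ Q(∛801), so x^2 + x + 1 remains irreducible over Q(∛801) and [Q(∛801, ω) : Q(∛801)] = 2. By the tower law, [Q(∛801, ω) : Q] = 3 · 2 = 6. (In fact Q(∛801, ω) is the splitting field of x^3 - 801 over Q.)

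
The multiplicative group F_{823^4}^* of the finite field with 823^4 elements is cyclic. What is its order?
|F_{823^4}^*| = 458774574240

F_{823^4} has 823^4 = 458774574241 elements; its multiplicative group consists of all nonzero elements, so |F_{823^4}^*| = 458774574241 - 1 = 458774574240. (It is cyclic since any finite subgroup of the multiplicative group of a field is cyclic.)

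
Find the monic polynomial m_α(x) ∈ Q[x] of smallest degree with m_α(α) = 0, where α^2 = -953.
m_α(x) = x^2 + 953

α satisfies α^2 + 953 = 0, so x^2 + 953 annihilates α. Since d = -953 is squarefree and ≠ 1, it is not a perfect square in Q, so x^2 + 953 has no rational root and is therefore irreducible over Q (a degree-2 polynomial over a field is irreducible iff it has no root). Hence m_α(x) = x^2 + 953.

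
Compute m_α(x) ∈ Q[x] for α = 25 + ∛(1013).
m_α(x) = x^3 - 75x^2 + 1875x - 16638

Set β = α - 25 = ∛(1013), so β^3 = 1013. Then (α - 25)^3 - 1013 = 0, i.e. α is a root of g(x) = (x - 25)^3 - 1013 = x^3 - 75x^2 + 1875x - 16638. Since g(x) = h(x - 25) where h(x) = x^3 - 1013, and h is irreducible over Q (because 1013 is not a perfect cube, so h has no rational root, and a monic cubic with no rational root is irreducible), g is also irreducible (irreducibility is preserved under the substitution x → x - 25). Hence m_α(x) = x^3 - 75x^2 + 1875x - 16638.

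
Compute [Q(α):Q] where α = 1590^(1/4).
[Q(α):Q] = 4

α is a root of x^4 - 1590. By Eisenstein's criterion at the prime p = 2 (which divides the constant term 1590 but p^2 = 4 does not, since 1590 is squarefree), x^4 - 1590 is irreducible over Q. Hence [Q(α):Q] = 4.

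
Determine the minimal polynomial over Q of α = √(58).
m_α(x) = x^2 - 58

α satisfies α^2 - 58 = 0, so x^2 - 58 annihilates α. Since d = 58 is squarefree and ≠ 1, it is not a perfect square in Q, so x^2 - 58 has no rational root and is therefore irreducible over Q (a degree-2 polynomial over a field is irreducible iff it has no root). Hence m_α(x) = x^2 - 58.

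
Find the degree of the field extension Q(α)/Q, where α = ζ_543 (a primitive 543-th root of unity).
[Q(α):Q] = 360

The minimal polynomial of ζ_543 over Q is the 543-th cyclotomic polynomial Φ_543(x), which is irreducible over Q and has degree φ(543) = 360. Hence [Q(α):Q] = φ(543) = 360.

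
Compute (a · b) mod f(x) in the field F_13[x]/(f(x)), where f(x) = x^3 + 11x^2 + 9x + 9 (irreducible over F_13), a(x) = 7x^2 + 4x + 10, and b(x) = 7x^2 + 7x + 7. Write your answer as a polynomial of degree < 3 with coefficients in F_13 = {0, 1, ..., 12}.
a · b ≡ 4x^2 + 6x + 3 (mod f(x))

Multiply in F_13[x]: a(x)·b(x) = (7x^2 + 4x + 10)·(7x^2 + 7x + 7) = 10x^4 + 12x^3 + 4x^2 + 7x + 5. This has degree ≥ 3, so divide by f(x) over F_13: 10x^4 + 12x^3 + 4x^2 + 7x + 5 = (10x + 6)·(x^3 + 11x^2 + 9x + 9) + (4x^2 + 6x + 3). Hence a·b ≡ 4x^2 + 6x + 3 (mod f). (F_13[x]/(f) is a field with 13^3 = 2197 elements since f is irreducible of degree 3.)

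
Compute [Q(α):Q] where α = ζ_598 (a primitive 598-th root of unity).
[Q(α):Q] = 264

The minimal polynomial of ζ_598 over Q is the 598-th cyclotomic polynomial Φ_598(x), which is irreducible over Q and has degree φ(598) = 264. Hence [Q(α):Q] = φ(598) = 264.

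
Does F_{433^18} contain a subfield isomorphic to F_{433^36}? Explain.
No: F_{433^36} is not a subfield of F_{433^18}

F_{p^m} embeds in F_{p^n} iff m | n. Here 36 ∤ 18 (since 18 = 0·36 + 18 with remainder 18 ≠ 0), so F_{433^36} is not a subfield of F_{433^18}. Equivalently: if it were, the tower law would give 36 = [F_{433^36}:F_433] dividing [F_{433^18}:F_433] = 18, contradiction.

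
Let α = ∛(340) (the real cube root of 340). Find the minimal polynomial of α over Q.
m_α(x) = x^3 - 340

α satisfies α^3 = 340, so x^3 - 340 annihilates α. By the rational root test, a rational root p/q (in lowest terms) of x^3 - 340 would satisfy p^3 = 340 q^3, forcing q = 1 and p^3 = 340; but 340 is not a perfect cube, contradiction. A monic cubic over Q with no rational root is irreducible (any nontrivial factorization would include a linear factor). Hence x^3 - 340 is the minimal polynomial of α, and in particular [Q(α):Q] = 3.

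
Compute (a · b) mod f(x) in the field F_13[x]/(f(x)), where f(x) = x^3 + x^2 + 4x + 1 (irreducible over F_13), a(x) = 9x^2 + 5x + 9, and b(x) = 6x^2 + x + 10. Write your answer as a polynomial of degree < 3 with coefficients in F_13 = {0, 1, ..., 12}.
a · b ≡ 1 (mod f(x))

Multiply in F_13[x]: a(x)·b(x) = (9x^2 + 5x + 9)·(6x^2 + x + 10) = 2x^4 + 6x^2 + 7x + 12. This has degree ≥ 3, so divide by f(x) over F_13: 2x^4 + 6x^2 + 7x + 12 = (2x + 11)·(x^3 + x^2 + 4x + 1) + (1). Hence a·b ≡ 1 (mod f). (F_13[x]/(f) is a field with 13^3 = 2197 elements since f is irreducible of degree 3.)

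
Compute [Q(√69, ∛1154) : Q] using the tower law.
[Q(√69, ∛1154) : Q] = 6

Let L = Q(√69, ∛1154). Since Q(√69) ⊂ L and [Q(√69):Q] = 2, the tower law gives 2 | [L:Q]. Likewise Q(∛1154) ⊂ L with [Q(∛1154):Q] = 3 (because 1154 is not a perfect cube), so 3 | [L:Q]. As gcd(2,3) = 1, [L:Q] is divisible by 6. Conversely L is generated over Q by √69 and ∛1154, so [L:Q] ≤ 2·3 = 6. Therefore [Q(√69, ∛1154) : Q] = 6.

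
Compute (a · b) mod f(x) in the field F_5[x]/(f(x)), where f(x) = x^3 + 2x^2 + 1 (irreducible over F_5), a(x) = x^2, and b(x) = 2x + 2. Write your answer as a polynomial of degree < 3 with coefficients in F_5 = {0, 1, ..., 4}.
a · b ≡ 3x^2 + 3 (mod f(x))

Multiply in F_5[x]: a(x)·b(x) = (x^2)·(2x + 2) = 2x^3 + 2x^2. This has degree ≥ 3, so divide by f(x) over F_5: 2x^3 + 2x^2 = (2)·(x^3 + 2x^2 + 1) + (3x^2 + 3). Hence a·b ≡ 3x^2 + 3 (mod f). (F_5[x]/(f) is a field with 5^3 = 125 elements since f is irreducible of degree 3.)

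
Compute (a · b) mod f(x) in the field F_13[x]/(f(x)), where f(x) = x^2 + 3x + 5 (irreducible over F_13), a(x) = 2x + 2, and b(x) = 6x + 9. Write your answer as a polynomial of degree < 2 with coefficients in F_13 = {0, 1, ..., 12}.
a · b ≡ 7x + 10 (mod f(x))

Multiply in F_13[x]: a(x)·b(x) = (2x + 2)·(6x + 9) = 12x^2 + 4x + 5. This has degree ≥ 2, so divide by f(x) over F_13: 12x^2 + 4x + 5 = (12)·(x^2 + 3x + 5) + (7x + 10). Hence a·b ≡ 7x + 10 (mod f). (F_13[x]/(f) is a field with 13^2 = 169 elements since f is irreducible of degree 2.)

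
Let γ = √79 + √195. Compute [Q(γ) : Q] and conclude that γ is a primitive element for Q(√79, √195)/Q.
[Q(γ) : Q] = 4 (equivalently, Q(γ) = Q(√79, √195))

Obviously Q(γ) ⊆ Q(√79, √195), and [Q(√79, √195):Q] = 4 (since 79, 195 are distinct squarefree integers > 1 with 15405 not a perfect square). To show equality we compute the minimal polynomial of γ. From γ = √79 + √195: γ^2 = 79 + 2√(15405) + 195 = 274 + 2√(15405), so γ^2 - 274 = 2√(15405); squaring, (γ^2 - 274)^2 = 4·15405, i.e. γ^4 - 548γ^2 + 75076 - 61620 = 0, i.e. γ^4 - 548γ^2 + 13456 = 0. So γ is a root of x^4 - 548x^2 + 13456. This polynomial is irreducible over Q: it has no rational root (each ±√79 ± √195 is irrational), and any factorization into two quadratics over Q would force √(15405) ∈ Q (pairing opposite roots) or √79, √195 ∈ Q (other pairings), all impossible. Hence [Q(γ):Q] = 4 = [Q(√79, √195):Q], so Q(γ) = Q(√79, √195).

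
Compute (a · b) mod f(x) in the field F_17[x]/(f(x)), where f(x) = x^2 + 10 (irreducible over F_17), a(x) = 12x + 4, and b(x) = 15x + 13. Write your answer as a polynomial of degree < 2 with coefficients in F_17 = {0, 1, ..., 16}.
a · b ≡ 12x + 3 (mod f(x))

Multiply in F_17[x]: a(x)·b(x) = (12x + 4)·(15x + 13) = 10x^2 + 12x + 1. This has degree ≥ 2, so divide by f(x) over F_17: 10x^2 + 12x + 1 = (10)·(x^2 + 10) + (12x + 3). Hence a·b ≡ 12x + 3 (mod f). (F_17[x]/(f) is a field with 17^2 = 289 elements since f is irreducible of degree 2.)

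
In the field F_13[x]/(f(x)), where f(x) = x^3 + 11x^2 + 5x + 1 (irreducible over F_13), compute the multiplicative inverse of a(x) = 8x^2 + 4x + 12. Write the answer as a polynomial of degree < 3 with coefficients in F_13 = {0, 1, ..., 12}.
a(x)^(-1) ≡ 6x^2 + 8x + 10 (mod f(x))

Since f is irreducible over F_13, F_13[x]/(f) is a field and a(x) ≠ 0 has an inverse. Apply the extended Euclidean algorithm to f(x) and a(x) in F_13[x]: f(x) = (5x + 7)·a(x) + (8x + 8);  a(x) = (x + 6)·(8x + 8) + (3). The last nonzero remainder is the constant 3 = gcd(f, a) in F_13. Back-substituting through the division chain expresses 3 = s(x)·a(x) + t(x)·f(x) with s(x) ≡ 5x^2 + 11x + 4 (mod f), so (5x^2 + 11x + 4)·a(x) ≡ 3 (mod f). Multiplying by 3^(-1) ≡ 9 in F_13 gives a(x)^(-1) ≡ 9·(5x^2 + 11x + 4) ≡ 6x^2 + 8x + 10 (mod f). Check: (8x^2 + 4x + 12)·(6x^2 + 8x + 10) = 9x^4 + 10x^3 + 2x^2 + 6x + 3 ≡ 1 (mod x^3 + 11x^2 + 5x + 1).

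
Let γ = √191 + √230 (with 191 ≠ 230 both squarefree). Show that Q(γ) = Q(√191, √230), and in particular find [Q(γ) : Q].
[Q(γ) : Q] = 4 (equivalently, Q(γ) = Q(√191, √230))

Obviously Q(γ) ⊆ Q(√191, √230), and [Q(√191, √230):Q] = 4 (since 191, 230 are distinct squarefree integers > 1 with 43930 not a perfect square). To show equality we compute the minimal polynomial of γ. From γ = √191 + √230: γ^2 = 191 + 2√(43930) + 230 = 421 + 2√(43930), so γ^2 - 421 = 2√(43930); squaring, (γ^2 - 421)^2 = 4·43930, i.e. γ^4 - 842γ^2 + 177241 - 175720 = 0, i.e. γ^4 - 842γ^2 + 1521 = 0. So γ is a root of x^4 - 842x^2 + 1521. This polynomial is irreducible over Q: it has no rational root (each ±√191 ± √230 is irrational), and any factorization into two quadratics over Q would force √(43930) ∈ Q (pairing opposite roots) or √191, √230 ∈ Q (other pairings), all impossible. Hence [Q(γ):Q] = 4 = [Q(√191, √230):Q], so Q(γ) = Q(√191, √230).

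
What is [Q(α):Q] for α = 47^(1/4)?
[Q(α):Q] = 4

α is a root of x^4 - 47. By Eisenstein's criterion at the prime p = 47 (which divides the constant term 47 but p^2 = 2209 does not, since 47 is squarefree), x^4 - 47 is irreducible over Q. Hence [Q(α):Q] = 4.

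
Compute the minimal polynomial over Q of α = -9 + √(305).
m_α(x) = x^2 + 18x - 224

From α + 9 = √(305), squaring gives (α + 9)^2 = 305, i.e. α^2 + 18α + 81 = 305, so α^2 + 18α - 224 = 0. The discriminant of x^2 + 18x - 224 is (18)^2 - 4·(-224) = 324 + 896 = 1220, and 4·(305) is not a perfect square in Q since 305 is squarefree and ≠ 1. Hence x^2 + 18x - 224 is irreducible over Q and is the minimal polynomial of α.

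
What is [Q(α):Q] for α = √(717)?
[Q(α):Q] = 2

[Q(α):Q] equals the degree of the minimal polynomial of α. Here α^2 = 717 and x^2 - 717 is irreducible (d = 717 is squarefree, ≠ 1, hence not a square), so deg(m_α) = 2. Thus [Q(α):Q] = 2.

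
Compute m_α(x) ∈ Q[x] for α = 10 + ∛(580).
m_α(x) = x^3 - 30x^2 + 300x - 1580

Set β = α - 10 = ∛(580), so β^3 = 580. Then (α - 10)^3 - 580 = 0, i.e. α is a root of g(x) = (x - 10)^3 - 580 = x^3 - 30x^2 + 300x - 1580. Since g(x) = h(x - 10) where h(x) = x^3 - 580, and h is irreducible over Q (because 580 is not a perfect cube, so h has no rational root, and a monic cubic with no rational root is irreducible), g is also irreducible (irreducibility is preserved under the substitution x → x - 10). Hence m_α(x) = x^3 - 30x^2 + 300x - 1580.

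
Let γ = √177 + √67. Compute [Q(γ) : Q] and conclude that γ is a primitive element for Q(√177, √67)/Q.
[Q(γ) : Q] = 4 (equivalently, Q(γ) = Q(√177, √67))

Obviously Q(γ) ⊆ Q(√177, √67), and [Q(√177, √67):Q] = 4 (since 177, 67 are distinct squarefree integers > 1 with 11859 not a perfect square). To show equality we compute the minimal polynomial of γ. From γ = √177 + √67: γ^2 = 177 + 2√(11859) + 67 = 244 + 2√(11859), so γ^2 - 244 = 2√(11859); squaring, (γ^2 - 244)^2 = 4·11859, i.e. γ^4 - 488γ^2 + 59536 - 47436 = 0, i.e. γ^4 - 488γ^2 + 12100 = 0. So γ is a root of x^4 - 488x^2 + 12100. This polynomial is irreducible over Q: it has no rational root (each ±√177 ± √67 is irrational), and any factorization into two quadratics over Q would force √(11859) ∈ Q (pairing opposite roots) or √177, √67 ∈ Q (other pairings), all impossible. Hence [Q(γ):Q] = 4 = [Q(√177, √67):Q], so Q(γ) = Q(√177, √67).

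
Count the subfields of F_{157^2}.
F_{157^2} has 2 subfields

The subfields of F_{p^n} are exactly the fields F_{p^d} for d | n (each is the fixed field of the unique index-d subgroup of Gal(F_{p^n}/F_p) ≅ Z/nZ). The divisors of n = 2 are {1, 2}, giving 2 subfields: F_{157^1}, F_{157^2}.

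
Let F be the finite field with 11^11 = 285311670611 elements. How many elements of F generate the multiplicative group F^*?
There are φ(285311670610) = 114117380608 primitive elements

F_q^* is cyclic of order q - 1 = 285311670610. A cyclic group of order m has exactly φ(m) generators. Here m = 285311670610 = 2 · 5 · 15797 · 1806113, so the number of primitive elements is φ(285311670610) = 114117380608.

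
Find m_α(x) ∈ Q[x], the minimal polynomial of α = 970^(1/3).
m_α(x) = x^3 - 970

α satisfies α^3 = 970, so x^3 - 970 annihilates α. By the rational root test, a rational root p/q (in lowest terms) of x^3 - 970 would satisfy p^3 = 970 q^3, forcing q = 1 and p^3 = 970; but 970 is not a perfect cube, contradiction. A monic cubic over Q with no rational root is irreducible (any nontrivial factorization would include a linear factor). Hence x^3 - 970 is the minimal polynomial of α, and in particular [Q(α):Q] = 3.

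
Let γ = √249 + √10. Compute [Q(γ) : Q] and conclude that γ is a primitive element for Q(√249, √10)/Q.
[Q(γ) : Q] = 4 (equivalently, Q(γ) = Q(√249, √10))

Obviously Q(γ) ⊆ Q(√249, √10), and [Q(√249, √10):Q] = 4 (since 249, 10 are distinct squarefree integers > 1 with 2490 not a perfect square). To show equality we compute the minimal polynomial of γ. From γ = √249 + √10: γ^2 = 249 + 2√(2490) + 10 = 259 + 2√(2490), so γ^2 - 259 = 2√(2490); squaring, (γ^2 - 259)^2 = 4·2490, i.e. γ^4 - 518γ^2 + 67081 - 9960 = 0, i.e. γ^4 - 518γ^2 + 57121 = 0. So γ is a root of x^4 - 518x^2 + 57121. This polynomial is irreducible over Q: it has no rational root (each ±√249 ± √10 is irrational), and any factorization into two quadratics over Q would force √(2490) ∈ Q (pairing opposite roots) or √249, √10 ∈ Q (other pairings), all impossible. Hence [Q(γ):Q] = 4 = [Q(√249, √10):Q], so Q(γ) = Q(√249, √10).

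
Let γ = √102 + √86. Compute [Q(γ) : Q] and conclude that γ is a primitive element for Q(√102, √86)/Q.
[Q(γ) : Q] = 4 (equivalently, Q(γ) = Q(√102, √86))

Obviously Q(γ) ⊆ Q(√102, √86), and [Q(√102, √86):Q] = 4 (since 102, 86 are distinct squarefree integers > 1 with 8772 not a perfect square). To show equality we compute the minimal polynomial of γ. From γ = √102 + √86: γ^2 = 102 + 2√(8772) + 86 = 188 + 2√(8772), so γ^2 - 188 = 2√(8772); squaring, (γ^2 - 188)^2 = 4·8772, i.e. γ^4 - 376γ^2 + 35344 - 35088 = 0, i.e. γ^4 - 376γ^2 + 256 = 0. So γ is a root of x^4 - 376x^2 + 256. This polynomial is irreducible over Q: it has no rational root (each ±√102 ± √86 is irrational), and any factorization into two quadratics over Q would force √(8772) ∈ Q (pairing opposite roots) or √102, √86 ∈ Q (other pairings), all impossible. Hence [Q(γ):Q] = 4 = [Q(√102, √86):Q], so Q(γ) = Q(√102, √86).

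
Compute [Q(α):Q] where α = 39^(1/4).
[Q(α):Q] = 4

α is a root of x^4 - 39. By Eisenstein's criterion at the prime p = 3 (which divides the constant term 39 but p^2 = 9 does not, since 39 is squarefree), x^4 - 39 is irreducible over Q. Hence [Q(α):Q] = 4.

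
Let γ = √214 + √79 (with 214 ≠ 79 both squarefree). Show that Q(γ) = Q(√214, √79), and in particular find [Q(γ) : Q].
[Q(γ) : Q] = 4 (equivalently, Q(γ) = Q(√214, √79))

Obviously Q(γ) ⊆ Q(√214, √79), and [Q(√214, √79):Q] = 4 (since 214, 79 are distinct squarefree integers > 1 with 16906 not a perfect square). To show equality we compute the minimal polynomial of γ. From γ = √214 + √79: γ^2 = 214 + 2√(16906) + 79 = 293 + 2√(16906), so γ^2 - 293 = 2√(16906); squaring, (γ^2 - 293)^2 = 4·16906, i.e. γ^4 - 586γ^2 + 85849 - 67624 = 0, i.e. γ^4 - 586γ^2 + 18225 = 0. So γ is a root of x^4 - 586x^2 + 18225. This polynomial is irreducible over Q: it has no rational root (each ±√214 ± √79 is irrational), and any factorization into two quadratics over Q would force √(16906) ∈ Q (pairing opposite roots) or √214, √79 ∈ Q (other pairings), all impossible. Hence [Q(γ):Q] = 4 = [Q(√214, √79):Q], so Q(γ) = Q(√214, √79).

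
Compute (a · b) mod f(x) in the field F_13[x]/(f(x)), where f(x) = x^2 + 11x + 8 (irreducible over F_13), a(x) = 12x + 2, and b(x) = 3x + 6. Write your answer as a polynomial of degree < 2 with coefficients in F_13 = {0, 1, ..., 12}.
a · b ≡ 7x + 10 (mod f(x))

Multiply in F_13[x]: a(x)·b(x) = (12x + 2)·(3x + 6) = 10x^2 + 12. This has degree ≥ 2, so divide by f(x) over F_13: 10x^2 + 12 = (10)·(x^2 + 11x + 8) + (7x + 10). Hence a·b ≡ 7x + 10 (mod f). (F_13[x]/(f) is a field with 13^2 = 169 elements since f is irreducible of degree 2.)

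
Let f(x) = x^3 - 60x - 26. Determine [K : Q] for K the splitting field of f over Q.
[K : Q] = 6

By the rational root test, any rational root of the monic integer polynomial f(x) = x^3 - 60x - 26 must be an integer dividing the constant term -26, i.e. one of ±{1, 2, 13, 26}. Evaluating: f(1) = -85, f(-1) = 33, f(2) = -138, f(-2) = 86, f(13) = 1391, f(-13) = -1443, f(26) = 15990, f(-26) = -16042; none is 0, so f has no rational root and is therefore irreducible over Q (a cubic with no linear factor over a field is irreducible). For an irreducible cubic, the Galois group is A_3 or S_3 according as the discriminant disc(f) = -4a^3 - 27b^2 = -4·(-60)^3 - 27·(-26)^2 = 845748 is or is not a square in Q. Here disc(f) = 845748 is not a perfect square in Q, so the Galois group of f over Q is not contained in A_3 and must be all of S_3. The splitting field has degree |S_3| = 6 over Q, so [K : Q] = 6.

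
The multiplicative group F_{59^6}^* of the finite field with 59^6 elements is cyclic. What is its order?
|F_{59^6}^*| = 42180533640

F_{59^6} has 59^6 = 42180533641 elements; its multiplicative group consists of all nonzero elements, so |F_{59^6}^*| = 42180533641 - 1 = 42180533640. (It is cyclic since any finite subgroup of the multiplicative group of a field is cyclic.)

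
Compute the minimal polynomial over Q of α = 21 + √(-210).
m_α(x) = x^2 - 42x + 651

From α - 21 = √(-210), squaring gives (α - 21)^2 = -210, i.e. α^2 - 42α + 441 = -210, so α^2 - 42α + 651 = 0. The discriminant of x^2 - 42x + 651 is (-42)^2 - 4·(651) = 1764 - 2604 = -840, and 4·(-210) is not a perfect square in Q since -210 is squarefree and ≠ 1. Hence x^2 - 42x + 651 is irreducible over Q and is the minimal polynomial of α.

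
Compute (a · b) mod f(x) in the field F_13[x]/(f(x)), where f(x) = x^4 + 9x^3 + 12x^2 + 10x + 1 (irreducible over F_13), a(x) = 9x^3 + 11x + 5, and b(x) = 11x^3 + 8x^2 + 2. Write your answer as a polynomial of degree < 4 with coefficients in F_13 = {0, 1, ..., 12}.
a · b ≡ 12x^3 + 5x^2 + 6x + 11 (mod f(x))

Multiply in F_13[x]: a(x)·b(x) = (9x^3 + 11x + 5)·(11x^3 + 8x^2 + 2) = 8x^6 + 7x^5 + 4x^4 + 5x^3 + x^2 + 9x + 10. This has degree ≥ 4, so divide by f(x) over F_13: 8x^6 + 7x^5 + 4x^4 + 5x^3 + x^2 + 9x + 10 = (8x^2 + 12)·(x^4 + 9x^3 + 12x^2 + 10x + 1) + (12x^3 + 5x^2 + 6x + 11). Hence a·b ≡ 12x^3 + 5x^2 + 6x + 11 (mod f). (F_13[x]/(f) is a field with 13^4 = 28561 elements since f is irreducible of degree 4.)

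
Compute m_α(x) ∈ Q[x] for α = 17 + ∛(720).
m_α(x) = x^3 - 51x^2 + 867x - 5633

Set β = α - 17 = ∛(720), so β^3 = 720. Then (α - 17)^3 - 720 = 0, i.e. α is a root of g(x) = (x - 17)^3 - 720 = x^3 - 51x^2 + 867x - 5633. Since g(x) = h(x - 17) where h(x) = x^3 - 720, and h is irreducible over Q (because 720 is not a perfect cube, so h has no rational root, and a monic cubic with no rational root is irreducible), g is also irreducible (irreducibility is preserved under the substitution x → x - 17). Hence m_α(x) = x^3 - 51x^2 + 867x - 5633.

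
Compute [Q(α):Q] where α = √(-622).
[Q(α):Q] = 2

[Q(α):Q] equals the degree of the minimal polynomial of α. Here α^2 = -622 and x^2 + 622 is irreducible (d = -622 is squarefree, ≠ 1, hence not a square), so deg(m_α) = 2. Thus [Q(α):Q] = 2.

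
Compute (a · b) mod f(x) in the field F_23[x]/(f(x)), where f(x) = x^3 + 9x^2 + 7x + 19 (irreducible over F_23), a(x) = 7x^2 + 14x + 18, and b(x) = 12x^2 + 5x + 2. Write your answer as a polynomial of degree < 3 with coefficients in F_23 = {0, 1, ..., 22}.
a · b ≡ 20x^2 + x + 9 (mod f(x))

Multiply in F_23[x]: a(x)·b(x) = (7x^2 + 14x + 18)·(12x^2 + 5x + 2) = 15x^4 + 19x^3 + x^2 + 3x + 13. This has degree ≥ 3, so divide by f(x) over F_23: 15x^4 + 19x^3 + x^2 + 3x + 13 = (15x + 22)·(x^3 + 9x^2 + 7x + 19) + (20x^2 + x + 9). Hence a·b ≡ 20x^2 + x + 9 (mod f). (F_23[x]/(f) is a field with 23^3 = 12167 elements since f is irreducible of degree 3.)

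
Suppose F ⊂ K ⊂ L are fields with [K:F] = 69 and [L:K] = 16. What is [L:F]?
[L:F] = 1104

The tower law says that for any tower of field extensions F ⊂ K ⊂ L with finite degrees, [L:F] = [L:K] · [K:F]. Here this gives [L:F] = 16 · 69 = 1104.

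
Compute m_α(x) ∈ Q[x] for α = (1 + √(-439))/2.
m_α(x) = x^2 - x + 110

From 2α - 1 = √(-439), squaring gives (2α - 1)^2 = -439, i.e. 4α^2 - 4α + 1 = -439, so α^2 - α + (1 + 439)/4 = 0. Since -439 ≡ 1 (mod 4), (1 + 439)/4 = 110 ∈ Z. The polynomial x^2 - x + 110 has discriminant 1 - 4·(110) = -439, which is not a perfect square in Q (d = -439 is squarefree and ≠ 1), so x^2 - x + 110 is irreducible over Q. It is the minimal polynomial of α.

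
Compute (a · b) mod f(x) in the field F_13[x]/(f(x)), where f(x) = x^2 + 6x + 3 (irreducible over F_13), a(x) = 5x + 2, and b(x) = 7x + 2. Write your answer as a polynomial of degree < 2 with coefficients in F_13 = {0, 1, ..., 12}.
a · b ≡ 9x + 3 (mod f(x))

Multiply in F_13[x]: a(x)·b(x) = (5x + 2)·(7x + 2) = 9x^2 + 11x + 4. This has degree ≥ 2, so divide by f(x) over F_13: 9x^2 + 11x + 4 = (9)·(x^2 + 6x + 3) + (9x + 3). Hence a·b ≡ 9x + 3 (mod f). (F_13[x]/(f) is a field with 13^2 = 169 elements since f is irreducible of degree 2.)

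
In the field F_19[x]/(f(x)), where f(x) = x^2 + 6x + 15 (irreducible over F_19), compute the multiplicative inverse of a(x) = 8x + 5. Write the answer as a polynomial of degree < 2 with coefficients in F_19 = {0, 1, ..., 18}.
a(x)^(-1) ≡ 17x + 13 (mod f(x))

Since f is irreducible over F_19, F_19[x]/(f) is a field and a(x) ≠ 0 has an inverse. Apply the extended Euclidean algorithm to f(x) and a(x) in F_19[x]: f(x) = (12x + 17)·a(x) + (6). The last nonzero remainder is the constant 6 = gcd(f, a) in F_19. Back-substituting through the division chain expresses 6 = s(x)·a(x) + t(x)·f(x) with s(x) ≡ 7x + 2 (mod f), so (7x + 2)·a(x) ≡ 6 (mod f). Multiplying by 6^(-1) ≡ 16 in F_19 gives a(x)^(-1) ≡ 16·(7x + 2) ≡ 17x + 13 (mod f). Check: (8x + 5)·(17x + 13) = 3x^2 + 18x + 8 ≡ 1 (mod x^2 + 6x + 15).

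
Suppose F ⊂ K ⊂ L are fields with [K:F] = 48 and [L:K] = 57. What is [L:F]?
[L:F] = 2736

The tower law says that for any tower of field extensions F ⊂ K ⊂ L with finite degrees, [L:F] = [L:K] · [K:F]. Here this gives [L:F] = 57 · 48 = 2736.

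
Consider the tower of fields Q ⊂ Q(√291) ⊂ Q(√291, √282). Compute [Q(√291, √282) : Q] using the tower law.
[Q(√291, √282) : Q] = 4

[Q(√291):Q] = 2 (min poly x^2 - 291, irreducible since 291 is squarefree > 1). For the top step, suppose √282 ∈ Q(√291), say √282 = c + d√291 with c, d ∈ Q. Squaring: 282 = c^2 + 291d^2 + 2cd√291. Since √291 ∉ Q this forces 2cd = 0. If d = 0 then √282 = c ∈ Q, contradicting 282 squarefree > 1. If c = 0 then 282 = 291d^2, so 291·282 = (291d)^2 is a perfect square in Q — but 291·282 = 82062 is not a perfect square (since 291 and 282 are distinct squarefree integers). Contradiction. Hence √282 ∉ Q(√291), so x^2 - 282 stays irreducible over Q(√291) and [Q(√291, √282) : Q(√291)] = 2. By the tower law, [Q(√291, √282) : Q] = 2 · 2 = 4.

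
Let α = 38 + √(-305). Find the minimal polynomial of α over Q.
m_α(x) = x^2 - 76x + 1749

From α - 38 = √(-305), squaring gives (α - 38)^2 = -305, i.e. α^2 - 76α + 1444 = -305, so α^2 - 76α + 1749 = 0. The discriminant of x^2 - 76x + 1749 is (-76)^2 - 4·(1749) = 5776 - 6996 = -1220, and 4·(-305) is not a perfect square in Q since -305 is squarefree and ≠ 1. Hence x^2 - 76x + 1749 is irreducible over Q and is the minimal polynomial of α.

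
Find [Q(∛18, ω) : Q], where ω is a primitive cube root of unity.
[Q(∛18, ω) : Q] = 6

[Q(∛18):Q] = 3 (min poly x^3 - 18, irreducible since 18 is not a perfect cube). [Q(ω):Q] = 2 (min poly x^2 + x + 1). Since Q(∛18) ⊂ R and ω ∉ R, we have ω ∉ Q(∛18), so x^2 + x + 1 remains irreducible over Q(∛18) and [Q(∛18, ω) : Q(∛18)] = 2. By the tower law, [Q(∛18, ω) : Q] = 3 · 2 = 6. (In fact Q(∛18, ω) is the splitting field of x^3 - 18 over Q.)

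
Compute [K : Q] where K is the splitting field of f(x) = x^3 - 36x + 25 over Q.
[K : Q] = 6

By the rational root test, any rational root of the monic integer polynomial f(x) = x^3 - 36x + 25 must be an integer dividing the constant term 25, i.e. one of ±{1, 5, 25}. Evaluating: f(1) = -10, f(-1) = 60, f(5) = -30, f(-5) = 80, f(25) = 14750, f(-25) = -14700; none is 0, so f has no rational root and is therefore irreducible over Q (a cubic with no linear factor over a field is irreducible). For an irreducible cubic, the Galois group is A_3 or S_3 according as the discriminant disc(f) = -4a^3 - 27b^2 = -4·(-36)^3 - 27·(25)^2 = 169749 is or is not a square in Q. Here disc(f) = 169749 is not a perfect square in Q, so the Galois group of f over Q is not contained in A_3 and must be all of S_3. The splitting field has degree |S_3| = 6 over Q, so [K : Q] = 6.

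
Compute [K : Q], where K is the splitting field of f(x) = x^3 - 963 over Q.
[K : Q] = 6

The roots of x^3 - 963 are ∛963, ω∛963, ω^2∛963 where ω = e^(2πi/3) is a primitive cube root of unity, so K = Q(∛963, ω). Now [Q(∛963):Q] = 3 (since 963 is not a perfect cube, x^3 - 963 is irreducible) and [Q(ω):Q] = 2. Both 2 and 3 divide [K:Q], and [K:Q] ≤ 3·2 = 6, so [K:Q] = 6. (Equivalently: Q(∛963) ⊂ R but ω ∉ R, so [K : Q(∛963)] = 2.)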